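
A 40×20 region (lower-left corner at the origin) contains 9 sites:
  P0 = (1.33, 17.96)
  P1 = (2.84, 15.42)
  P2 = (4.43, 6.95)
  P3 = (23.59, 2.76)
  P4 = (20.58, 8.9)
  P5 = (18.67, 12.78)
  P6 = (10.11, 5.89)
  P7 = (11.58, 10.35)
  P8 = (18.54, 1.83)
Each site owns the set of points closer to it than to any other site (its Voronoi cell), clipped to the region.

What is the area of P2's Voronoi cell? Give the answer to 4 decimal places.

Area of P2's cell: 77.8143

1. box [0,40]×[0,20]: [(0, 0) (40, 0) (40, 20) (0, 20)]
2. ⊥bis P2·P0 via (2.88,12.455): [(0, 11.6441) (0, 0) (40, 0) (40, 20) (29.6769, 20)]  |A|=676.0113
3. ⊥bis P2·P1 via (3.635,11.185): [(0, 10.5026) (0, 0) (40, 0) (40, 18.0115)]  |A|=570.2824
4. ⊥bis P2·P3 via (14.01,4.855): [(15.8977, 13.487) (0, 10.5026) (0, 0) (12.9483, 0)]  |A|=170.8003
5. ⊥bis P2·P4 via (12.505,7.925): [(13.2792, 1.5131) (11.9235, 12.7409) (0, 10.5026) (0, 0) (12.9483, 0)]  |A|=147.984
6. ⊥bis P2·P5 via (11.55,9.865): [(13.2792, 1.5131) (12.5722, 7.3681) (10.4833, 12.4706) (0, 10.5026) (0, 0) (12.9483, 0)]  |A|=144.0273
7. ⊥bis P2·P6 via (7.27,6.42): [(8.3235, 12.0651) (0, 10.5026) (0, 0) (6.0719, 0)]  |A|=80.3384
8. ⊥bis P2·P7 via (8.005,8.65): [(7.776, 9.1315) (6.5402, 11.7304) (0, 10.5026) (0, 0) (6.0719, 0)]  |A|=77.8143
9. ⊥bis P2·P8 via (11.485,4.39): [(7.776, 9.1315) (6.5402, 11.7304) (0, 10.5026) (0, 0) (6.0719, 0)]  |A|=77.8143
10. canonical 5-gon: [(7.776, 9.1315) (6.5402, 11.7304) (0, 10.5026) (0, 0) (6.0719, 0)]
11. shoelace: 77.8143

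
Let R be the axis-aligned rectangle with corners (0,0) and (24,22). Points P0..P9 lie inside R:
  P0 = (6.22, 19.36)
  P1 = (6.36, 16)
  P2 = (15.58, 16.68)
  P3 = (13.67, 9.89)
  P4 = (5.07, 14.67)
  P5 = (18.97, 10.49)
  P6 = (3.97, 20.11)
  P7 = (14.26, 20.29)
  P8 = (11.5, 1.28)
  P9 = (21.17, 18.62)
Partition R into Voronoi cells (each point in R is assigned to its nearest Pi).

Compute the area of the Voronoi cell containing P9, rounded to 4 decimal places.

Area of P9's cell: 43.7095

1. box [0,24]×[0,22]: [(0, 0) (24, 0) (24, 22) (0, 22)]
2. ⊥bis P9·P0 via (13.695,18.99): [(12.755, 0) (24, 0) (24, 22) (13.844, 22)]  |A|=235.4108
3. ⊥bis P9·P1 via (13.765,17.31): [(13.6453, 17.9865) (16.8273, 0) (24, 0) (24, 22) (13.844, 22)]  |A|=198.7882
4. ⊥bis P9·P2 via (18.375,17.65): [(24, 1.4419) (24, 22) (16.8653, 22)]  |A|=73.3376
5. ⊥bis P9·P3 via (17.42,14.255): [(20.4594, 11.6438) (24, 8.6021) (24, 22) (16.8653, 22)]  |A|=60.6621
6. ⊥bis P9·P4 via (13.12,16.645): [(20.4594, 11.6438) (24, 8.6021) (24, 22) (16.8653, 22)]  |A|=60.6621
7. ⊥bis P9·P5 via (20.07,14.555): [(19.3848, 14.7404) (24, 13.4915) (24, 22) (16.8653, 22)]  |A|=45.5316
8. ⊥bis P9·P6 via (12.57,19.365): [(19.3848, 14.7404) (24, 13.4915) (24, 22) (16.8653, 22)]  |A|=45.5316
9. ⊥bis P9·P7 via (17.715,19.455): [(17.7288, 19.512) (19.3848, 14.7404) (24, 13.4915) (24, 22) (18.3301, 22)]  |A|=43.7095
10. ⊥bis P9·P8 via (16.335,9.95): [(17.7288, 19.512) (19.3848, 14.7404) (24, 13.4915) (24, 22) (18.3301, 22)]  |A|=43.7095
11. canonical 5-gon: [(17.7288, 19.512) (19.3848, 14.7404) (24, 13.4915) (24, 22) (18.3301, 22)]
12. shoelace: 43.7095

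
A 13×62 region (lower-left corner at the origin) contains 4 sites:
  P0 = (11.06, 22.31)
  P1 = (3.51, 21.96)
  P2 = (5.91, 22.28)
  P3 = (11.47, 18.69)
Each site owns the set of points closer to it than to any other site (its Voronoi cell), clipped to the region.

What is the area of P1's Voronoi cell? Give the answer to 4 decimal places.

1. box [0,13]×[0,62]: [(0, 0) (13, 0) (13, 62) (0, 62)]
2. ⊥bis P1·P0 via (7.285,22.135): [(0, 0) (8.3111, 0) (5.437, 62) (0, 62)]  |A|=426.1905
3. ⊥bis P1·P2 via (4.71,22.12): [(0, 57.445) (0, 0) (7.6593, 0)]  |A|=219.9952
4. ⊥bis P1·P3 via (7.49,20.325): [(5.5719, 15.6558) (0, 57.445) (0, 2.0925)]  |A|=154.2091
5. canonical 3-gon: [(5.5719, 15.6558) (0, 57.445) (0, 2.0925)]
6. shoelace: 154.2091

Area of P1's cell: 154.2091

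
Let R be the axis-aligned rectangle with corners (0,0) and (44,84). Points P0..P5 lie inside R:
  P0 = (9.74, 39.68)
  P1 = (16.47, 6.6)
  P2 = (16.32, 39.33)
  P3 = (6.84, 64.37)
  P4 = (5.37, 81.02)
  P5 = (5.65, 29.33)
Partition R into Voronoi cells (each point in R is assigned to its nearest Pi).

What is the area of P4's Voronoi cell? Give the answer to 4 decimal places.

1. box [0,44]×[0,84]: [(0, 0) (44, 0) (44, 84) (0, 84)]
2. ⊥bis P4·P0 via (7.555,60.35): [(0, 59.5514) (44, 64.2026) (44, 84) (0, 84)]  |A|=973.4136
3. ⊥bis P4·P1 via (10.92,43.81): [(0, 59.5514) (44, 64.2026) (44, 84) (0, 84)]  |A|=973.4136
4. ⊥bis P4·P2 via (10.845,60.175): [(0, 59.5514) (14.176, 61.0499) (44, 68.8833) (44, 84) (0, 84)]  |A|=903.615
5. ⊥bis P4·P3 via (6.105,72.695): [(0, 72.156) (44, 76.0407) (44, 84) (0, 84)]  |A|=435.6729
6. ⊥bis P4·P5 via (5.51,55.175): [(0, 72.156) (44, 76.0407) (44, 84) (0, 84)]  |A|=435.6729
7. canonical 4-gon: [(0, 72.156) (44, 76.0407) (44, 84) (0, 84)]
8. shoelace: 435.6729

Area of P4's cell: 435.6729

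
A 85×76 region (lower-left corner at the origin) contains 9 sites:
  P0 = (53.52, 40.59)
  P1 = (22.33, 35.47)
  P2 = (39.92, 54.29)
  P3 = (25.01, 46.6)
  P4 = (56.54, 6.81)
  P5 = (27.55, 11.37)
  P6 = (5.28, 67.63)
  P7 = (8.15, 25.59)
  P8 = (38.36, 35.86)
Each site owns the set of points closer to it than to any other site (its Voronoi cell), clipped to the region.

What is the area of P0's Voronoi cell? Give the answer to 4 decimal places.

1. box [0,85]×[0,76]: [(0, 0) (85, 0) (85, 76) (0, 76)]
2. ⊥bis P0·P1 via (37.925,38.03): [(44.1678, 0) (85, 0) (85, 76) (31.692, 76)]  |A|=3577.3257
3. ⊥bis P0·P2 via (46.72,47.44): [(37.8291, 38.614) (44.1678, 0) (85, 0) (85, 76) (75.49, 76)]  |A|=2758.6108
4. ⊥bis P0·P3 via (39.265,43.595): [(38.3171, 39.0984) (37.9981, 37.5849) (44.1678, 0) (85, 0) (85, 76) (75.49, 76)]  |A|=2758.3188
5. ⊥bis P0·P4 via (55.03,23.7): [(38.3171, 39.0984) (37.9981, 37.5849) (40.4907, 22.4002) (85, 26.3794) (85, 76) (75.49, 76)]  |A|=1713.9316
6. ⊥bis P0·P5 via (40.535,25.98): [(38.3171, 39.0984) (37.9981, 37.5849) (39.7951, 26.6376) (44.1907, 22.7309) (85, 26.3794) (85, 76) (75.49, 76)]  |A|=1705.9774
7. ⊥bis P0·P6 via (29.4,54.11): [(38.3171, 39.0984) (37.9981, 37.5849) (39.7951, 26.6376) (44.1907, 22.7309) (85, 26.3794) (85, 76) (75.49, 76)]  |A|=1705.9774
8. ⊥bis P0·P7 via (30.835,33.09): [(38.3171, 39.0984) (37.9981, 37.5849) (39.7951, 26.6376) (44.1907, 22.7309) (85, 26.3794) (85, 76) (75.49, 76)]  |A|=1705.9774
9. ⊥bis P0·P8 via (45.94,38.225): [(43.9292, 44.6696) (50.5956, 23.3036) (85, 26.3794) (85, 76) (75.49, 76)]  |A|=1545.75
10. canonical 5-gon: [(43.9292, 44.6696) (50.5956, 23.3036) (85, 26.3794) (85, 76) (75.49, 76)]
11. shoelace: 1545.75

Area of P0's cell: 1545.7500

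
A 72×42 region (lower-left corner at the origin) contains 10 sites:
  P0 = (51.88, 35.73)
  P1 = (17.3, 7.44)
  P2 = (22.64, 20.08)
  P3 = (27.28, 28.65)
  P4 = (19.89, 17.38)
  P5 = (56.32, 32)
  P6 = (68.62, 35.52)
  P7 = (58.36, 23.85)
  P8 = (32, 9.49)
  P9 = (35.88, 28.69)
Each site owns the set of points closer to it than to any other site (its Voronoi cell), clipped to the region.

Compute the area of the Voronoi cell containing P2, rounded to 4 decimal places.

1. box [0,72]×[0,42]: [(0, 0) (72, 0) (72, 42) (0, 42)]
2. ⊥bis P2·P0 via (37.26,27.905): [(0, 0) (52.1955, 0) (29.716, 42) (0, 42)]  |A|=1720.1408
3. ⊥bis P2·P1 via (19.97,13.76): [(0, 22.1967) (52.0947, 0.1883) (29.716, 42) (0, 42)]  |A|=1137.0608
4. ⊥bis P2·P3 via (24.96,24.365): [(0, 37.8789) (0, 22.1967) (52.0947, 0.1883) (44.9464, 13.5439)]  |A|=621.6459
5. ⊥bis P2·P4 via (21.265,18.73): [(5.2607, 35.0307) (30.5211, 9.3025) (52.0947, 0.1883) (44.9464, 13.5439)]  |A|=350.6263
6. ⊥bis P2·P5 via (39.48,26.04): [(43.6552, 14.243) (5.2607, 35.0307) (30.5211, 9.3025) (48.0202, 1.9097)]  |A|=323.1333
7. ⊥bis P2·P6 via (45.63,27.8): [(43.6552, 14.243) (5.2607, 35.0307) (30.5211, 9.3025) (48.0202, 1.9097)]  |A|=323.1333
8. ⊥bis P2·P7 via (40.5,21.965): [(41.1732, 15.5868) (5.2607, 35.0307) (30.5211, 9.3025) (42.3645, 4.299)]  |A|=280.2638
9. ⊥bis P2·P8 via (27.32,14.785): [(33.145, 19.9334) (5.2607, 35.0307) (26.1519, 13.7526)]  |A|=138.9625
10. ⊥bis P2·P9 via (29.26,24.385): [(32.5162, 19.3777) (31.6168, 20.7609) (5.2607, 35.0307) (26.1519, 13.7526)]  |A|=138.2777
11. canonical 4-gon: [(32.5162, 19.3777) (31.6168, 20.7609) (5.2607, 35.0307) (26.1519, 13.7526)]
12. shoelace: 138.2777

Area of P2's cell: 138.2777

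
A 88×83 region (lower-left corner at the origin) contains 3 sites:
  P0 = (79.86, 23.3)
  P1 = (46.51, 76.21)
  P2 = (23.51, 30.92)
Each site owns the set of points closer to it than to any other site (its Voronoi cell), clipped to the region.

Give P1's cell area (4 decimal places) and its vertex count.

Area of P1's cell: 2332.6776 (5 vertices)

1. box [0,88]×[0,83]: [(0, 0) (88, 0) (88, 83) (0, 83)]
2. ⊥bis P1·P0 via (63.185,49.755): [(0, 9.9285) (88, 65.3963) (88, 83) (0, 83)]  |A|=3989.7093
3. ⊥bis P1·P2 via (35.01,53.565): [(0, 71.3444) (53.961, 43.941) (88, 65.3963) (88, 83) (0, 83)]  |A|=2332.6776
4. canonical 5-gon: [(0, 71.3444) (53.961, 43.941) (88, 65.3963) (88, 83) (0, 83)]
5. shoelace: 2332.6776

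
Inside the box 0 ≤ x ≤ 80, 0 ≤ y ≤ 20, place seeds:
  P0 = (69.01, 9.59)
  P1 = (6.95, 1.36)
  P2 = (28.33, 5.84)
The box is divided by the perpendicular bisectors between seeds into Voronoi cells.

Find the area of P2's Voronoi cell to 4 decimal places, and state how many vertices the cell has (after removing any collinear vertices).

Area of P2's cell: 643.2086 (4 vertices)

1. box [0,80]×[0,20]: [(0, 0) (80, 0) (80, 20) (0, 20)]
2. ⊥bis P2·P0 via (48.67,7.715): [(0, 0) (49.3812, 0) (47.5375, 20) (0, 20)]  |A|=969.1872
3. ⊥bis P2·P1 via (17.64,3.6): [(18.3943, 0) (49.3812, 0) (47.5375, 20) (14.2035, 20)]  |A|=643.2086
4. canonical 4-gon: [(18.3943, 0) (49.3812, 0) (47.5375, 20) (14.2035, 20)]
5. shoelace: 643.2086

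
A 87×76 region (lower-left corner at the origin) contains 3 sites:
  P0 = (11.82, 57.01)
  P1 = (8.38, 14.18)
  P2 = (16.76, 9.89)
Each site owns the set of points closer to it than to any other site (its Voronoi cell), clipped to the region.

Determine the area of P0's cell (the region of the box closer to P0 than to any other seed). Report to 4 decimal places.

Area of P0's cell: 3381.8468

1. box [0,87]×[0,76]: [(0, 0) (87, 0) (87, 76) (0, 76)]
2. ⊥bis P0·P1 via (10.1,35.595): [(0, 36.4062) (87, 29.4186) (87, 76) (0, 76)]  |A|=3748.6217
3. ⊥bis P0·P2 via (14.29,33.45): [(0, 36.4062) (24.0573, 34.474) (87, 41.0728) (87, 76) (0, 76)]  |A|=3381.8468
4. canonical 5-gon: [(0, 36.4062) (24.0573, 34.474) (87, 41.0728) (87, 76) (0, 76)]
5. shoelace: 3381.8468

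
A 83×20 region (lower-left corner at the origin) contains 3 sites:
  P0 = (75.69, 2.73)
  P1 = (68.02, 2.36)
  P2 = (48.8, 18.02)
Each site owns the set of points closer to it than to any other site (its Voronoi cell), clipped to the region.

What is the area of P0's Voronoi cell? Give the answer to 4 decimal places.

Area of P0's cell: 230.0926

1. box [0,83]×[0,20]: [(0, 0) (83, 0) (83, 20) (0, 20)]
2. ⊥bis P0·P1 via (71.855,2.545): [(71.9778, 0) (83, 0) (83, 20) (71.013, 20)]  |A|=230.0926
3. ⊥bis P0·P2 via (62.245,10.375): [(71.9778, 0) (83, 0) (83, 20) (71.013, 20)]  |A|=230.0926
4. canonical 4-gon: [(71.9778, 0) (83, 0) (83, 20) (71.013, 20)]
5. shoelace: 230.0926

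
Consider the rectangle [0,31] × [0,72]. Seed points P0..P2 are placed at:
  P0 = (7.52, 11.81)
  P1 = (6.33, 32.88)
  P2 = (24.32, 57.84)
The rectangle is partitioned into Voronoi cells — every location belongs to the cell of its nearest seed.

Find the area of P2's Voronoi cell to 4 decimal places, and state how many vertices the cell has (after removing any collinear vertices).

Area of P2's cell: 829.7501 (4 vertices)

1. box [0,31]×[0,72]: [(0, 0) (31, 0) (31, 72) (0, 72)]
2. ⊥bis P2·P0 via (15.92,34.825): [(0, 40.6355) (31, 29.3211) (31, 72) (0, 72)]  |A|=1147.673
3. ⊥bis P2·P1 via (15.325,45.36): [(0, 56.4055) (31, 34.0622) (31, 72) (0, 72)]  |A|=829.7501
4. canonical 4-gon: [(0, 56.4055) (31, 34.0622) (31, 72) (0, 72)]
5. shoelace: 829.7501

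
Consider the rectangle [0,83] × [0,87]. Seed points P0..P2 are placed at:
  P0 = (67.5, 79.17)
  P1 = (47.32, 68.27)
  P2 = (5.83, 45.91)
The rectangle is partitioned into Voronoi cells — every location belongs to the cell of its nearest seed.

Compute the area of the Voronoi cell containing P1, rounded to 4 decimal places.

1. box [0,83]×[0,87]: [(0, 0) (83, 0) (83, 87) (0, 87)]
2. ⊥bis P1·P0 via (57.41,73.72): [(0, 0) (83, 0) (83, 26.3433) (50.237, 87) (0, 87)]  |A|=6227.3507
3. ⊥bis P1·P2 via (26.575,57.09): [(57.3422, 0) (83, 0) (83, 26.3433) (50.237, 87) (10.4558, 87)]  |A|=3278.1385
4. canonical 5-gon: [(57.3422, 0) (83, 0) (83, 26.3433) (50.237, 87) (10.4558, 87)]
5. shoelace: 3278.1385

Area of P1's cell: 3278.1385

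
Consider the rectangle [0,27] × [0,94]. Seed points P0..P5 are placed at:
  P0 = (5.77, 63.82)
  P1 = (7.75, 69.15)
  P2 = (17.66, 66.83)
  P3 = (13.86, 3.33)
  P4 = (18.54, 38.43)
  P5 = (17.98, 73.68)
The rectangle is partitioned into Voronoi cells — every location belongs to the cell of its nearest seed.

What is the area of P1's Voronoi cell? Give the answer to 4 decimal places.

1. box [0,27]×[0,94]: [(0, 0) (27, 0) (27, 94) (0, 94)]
2. ⊥bis P1·P0 via (6.76,66.485): [(0, 68.9962) (27, 58.9662) (27, 94) (0, 94)]  |A|=810.5073
3. ⊥bis P1·P2 via (12.705,67.99): [(0, 68.9962) (11.9052, 64.5736) (18.7941, 94) (0, 94)]  |A|=425.3588
4. ⊥bis P1·P3 via (10.805,36.24): [(0, 68.9962) (11.9052, 64.5736) (18.7941, 94) (0, 94)]  |A|=425.3588
5. ⊥bis P1·P4 via (13.145,53.79): [(0, 68.9962) (11.9052, 64.5736) (18.7941, 94) (0, 94)]  |A|=425.3588
6. ⊥bis P1·P5 via (12.865,71.415): [(0, 68.9962) (11.9052, 64.5736) (13.2849, 70.4669) (2.864, 94) (0, 94)]  |A|=237.9162
7. canonical 5-gon: [(0, 68.9962) (11.9052, 64.5736) (13.2849, 70.4669) (2.864, 94) (0, 94)]
8. shoelace: 237.9162

Area of P1's cell: 237.9162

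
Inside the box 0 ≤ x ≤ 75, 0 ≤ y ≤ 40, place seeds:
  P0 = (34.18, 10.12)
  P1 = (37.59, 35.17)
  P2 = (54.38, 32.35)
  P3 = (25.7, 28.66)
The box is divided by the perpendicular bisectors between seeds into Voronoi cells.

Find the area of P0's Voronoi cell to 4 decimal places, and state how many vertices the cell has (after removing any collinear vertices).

1. box [0,75]×[0,40]: [(0, 0) (75, 0) (75, 40) (0, 40)]
2. ⊥bis P0·P1 via (35.885,22.645): [(0, 27.5299) (0, 0) (75, 0) (75, 17.3204)]  |A|=1681.8865
3. ⊥bis P0·P2 via (44.28,21.235): [(43.9341, 21.5493) (0, 27.5299) (0, 0) (67.649, 0)]  |A|=1333.6461
4. ⊥bis P0·P3 via (29.94,19.39): [(43.9341, 21.5493) (36.7878, 22.5221) (0, 5.6958) (0, 0) (67.649, 0)]  |A|=932.0305
5. canonical 5-gon: [(43.9341, 21.5493) (36.7878, 22.5221) (0, 5.6958) (0, 0) (67.649, 0)]
6. shoelace: 932.0305

Area of P0's cell: 932.0305 (5 vertices)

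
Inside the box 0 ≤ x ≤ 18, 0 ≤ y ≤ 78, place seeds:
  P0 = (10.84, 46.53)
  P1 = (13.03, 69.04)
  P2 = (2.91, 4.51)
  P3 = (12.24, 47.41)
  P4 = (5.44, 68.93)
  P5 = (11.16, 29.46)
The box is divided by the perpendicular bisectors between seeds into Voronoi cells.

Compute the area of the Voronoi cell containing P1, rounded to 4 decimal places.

Area of P1's cell: 173.4112

1. box [0,18]×[0,78]: [(0, 0) (18, 0) (18, 78) (0, 78)]
2. ⊥bis P1·P0 via (11.935,57.785): [(0, 58.9462) (18, 57.1949) (18, 78) (0, 78)]  |A|=358.7302
3. ⊥bis P1·P2 via (7.97,36.775): [(0, 58.9462) (18, 57.1949) (18, 78) (0, 78)]  |A|=358.7302
4. ⊥bis P1·P3 via (12.635,58.225): [(0, 58.9462) (4.2735, 58.5304) (18, 58.0291) (18, 78) (0, 78)]  |A|=353.0054
5. ⊥bis P1·P4 via (9.235,68.985): [(9.3892, 58.3435) (18, 58.0291) (18, 78) (9.1043, 78)]  |A|=173.4112
6. ⊥bis P1·P5 via (12.095,49.25): [(9.3892, 58.3435) (18, 58.0291) (18, 78) (9.1043, 78)]  |A|=173.4112
7. canonical 4-gon: [(9.3892, 58.3435) (18, 58.0291) (18, 78) (9.1043, 78)]
8. shoelace: 173.4112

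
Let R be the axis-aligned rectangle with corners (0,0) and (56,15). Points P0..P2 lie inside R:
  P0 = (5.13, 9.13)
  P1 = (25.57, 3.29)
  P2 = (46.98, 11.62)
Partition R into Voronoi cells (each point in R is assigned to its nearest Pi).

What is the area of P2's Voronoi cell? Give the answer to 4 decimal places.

Area of P2's cell: 296.1376

1. box [0,56]×[0,15]: [(0, 0) (56, 0) (56, 15) (0, 15)]
2. ⊥bis P2·P0 via (26.055,10.375): [(26.6723, 0) (56, 0) (56, 15) (25.7798, 15)]  |A|=446.6091
3. ⊥bis P2·P1 via (36.275,7.455): [(39.1755, 0) (56, 0) (56, 15) (33.3395, 15)]  |A|=296.1376
4. canonical 4-gon: [(39.1755, 0) (56, 0) (56, 15) (33.3395, 15)]
5. shoelace: 296.1376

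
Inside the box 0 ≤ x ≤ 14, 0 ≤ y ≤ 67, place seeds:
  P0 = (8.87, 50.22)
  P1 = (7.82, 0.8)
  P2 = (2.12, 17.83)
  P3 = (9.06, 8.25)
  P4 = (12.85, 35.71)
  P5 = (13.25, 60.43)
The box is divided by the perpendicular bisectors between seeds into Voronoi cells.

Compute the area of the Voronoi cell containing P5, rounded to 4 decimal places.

Area of P5's cell: 139.0661

1. box [0,14]×[0,67]: [(0, 0) (14, 0) (14, 67) (0, 67)]
2. ⊥bis P5·P0 via (11.06,55.325): [(0, 60.0696) (14, 54.0638) (14, 67) (0, 67)]  |A|=139.0661
3. ⊥bis P5·P1 via (10.535,30.615): [(0, 60.0696) (14, 54.0638) (14, 67) (0, 67)]  |A|=139.0661
4. ⊥bis P5·P2 via (7.685,39.13): [(0, 60.0696) (14, 54.0638) (14, 67) (0, 67)]  |A|=139.0661
5. ⊥bis P5·P3 via (11.155,34.34): [(0, 60.0696) (14, 54.0638) (14, 67) (0, 67)]  |A|=139.0661
6. ⊥bis P5·P4 via (13.05,48.07): [(0, 60.0696) (14, 54.0638) (14, 67) (0, 67)]  |A|=139.0661
7. canonical 4-gon: [(0, 60.0696) (14, 54.0638) (14, 67) (0, 67)]
8. shoelace: 139.0661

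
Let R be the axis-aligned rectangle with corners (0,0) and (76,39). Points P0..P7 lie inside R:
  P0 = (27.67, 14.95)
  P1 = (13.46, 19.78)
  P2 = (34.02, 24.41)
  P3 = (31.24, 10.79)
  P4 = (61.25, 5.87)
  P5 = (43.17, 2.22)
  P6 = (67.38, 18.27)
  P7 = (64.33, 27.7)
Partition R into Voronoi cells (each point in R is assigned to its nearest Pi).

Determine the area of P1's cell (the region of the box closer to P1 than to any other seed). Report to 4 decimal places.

1. box [0,76]×[0,39]: [(0, 0) (76, 0) (76, 39) (0, 39)]
2. ⊥bis P1·P0 via (20.565,17.365): [(0, 0) (14.6626, 0) (27.9188, 39) (0, 39)]  |A|=830.3369
3. ⊥bis P1·P2 via (23.74,22.095): [(0, 0) (14.6626, 0) (23.1154, 24.8685) (19.9331, 39) (0, 39)]  |A|=773.9119
4. ⊥bis P1·P3 via (22.35,15.285): [(0, 0) (14.6215, 0) (14.7469, 0.2479) (23.1154, 24.8685) (19.9331, 39) (0, 39)]  |A|=773.9068
5. ⊥bis P1·P4 via (37.355,12.825): [(0, 0) (14.6215, 0) (14.7469, 0.2479) (23.1154, 24.8685) (19.9331, 39) (0, 39)]  |A|=773.9068
6. ⊥bis P1·P5 via (28.315,11): [(0, 0) (14.6215, 0) (14.7469, 0.2479) (23.1154, 24.8685) (19.9331, 39) (0, 39)]  |A|=773.9068
7. ⊥bis P1·P6 via (40.42,19.025): [(0, 0) (14.6215, 0) (14.7469, 0.2479) (23.1154, 24.8685) (19.9331, 39) (0, 39)]  |A|=773.9068
8. ⊥bis P1·P7 via (38.895,23.74): [(0, 0) (14.6215, 0) (14.7469, 0.2479) (23.1154, 24.8685) (19.9331, 39) (0, 39)]  |A|=773.9068
9. canonical 6-gon: [(0, 0) (14.6215, 0) (14.7469, 0.2479) (23.1154, 24.8685) (19.9331, 39) (0, 39)]
10. shoelace: 773.9068

Area of P1's cell: 773.9068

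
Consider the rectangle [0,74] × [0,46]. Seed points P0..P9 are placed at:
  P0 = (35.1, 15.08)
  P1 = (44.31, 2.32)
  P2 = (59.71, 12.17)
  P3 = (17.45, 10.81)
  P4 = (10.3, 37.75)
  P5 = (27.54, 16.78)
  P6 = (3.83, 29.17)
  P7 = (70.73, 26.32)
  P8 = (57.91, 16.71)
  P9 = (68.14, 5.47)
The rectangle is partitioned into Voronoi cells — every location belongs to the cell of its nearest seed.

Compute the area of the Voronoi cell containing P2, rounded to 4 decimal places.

Area of P2's cell: 151.5268

1. box [0,74]×[0,46]: [(0, 0) (74, 0) (74, 46) (0, 46)]
2. ⊥bis P2·P0 via (47.405,13.625): [(45.7939, 0) (74, 0) (74, 46) (51.2332, 46)]  |A|=1172.377
3. ⊥bis P2·P1 via (52.01,7.245): [(47.4868, 14.3168) (56.644, 0) (74, 0) (74, 46) (51.2332, 46)]  |A|=1094.7079
4. ⊥bis P2·P3 via (38.58,11.49): [(47.4868, 14.3168) (56.644, 0) (74, 0) (74, 46) (51.2332, 46)]  |A|=1094.7079
5. ⊥bis P2·P4 via (35.005,24.96): [(47.4868, 14.3168) (56.644, 0) (74, 0) (74, 46) (51.2332, 46)]  |A|=1094.7079
6. ⊥bis P2·P5 via (43.625,14.475): [(47.4868, 14.3168) (56.644, 0) (74, 0) (74, 46) (51.2332, 46)]  |A|=1094.7079
7. ⊥bis P2·P6 via (31.77,20.67): [(47.4868, 14.3168) (56.644, 0) (74, 0) (74, 46) (51.2332, 46)]  |A|=1094.7079
8. ⊥bis P2·P7 via (65.22,19.245): [(49.5157, 31.4755) (47.4868, 14.3168) (56.644, 0) (74, 0) (74, 12.4071)]  |A|=518.1208
9. ⊥bis P2·P8 via (58.81,14.44): [(67.146, 17.745) (49.7145, 10.8339) (56.644, 0) (74, 0) (74, 12.4071)]  |A|=314.8812
10. ⊥bis P2·P9 via (63.925,8.82): [(69.5379, 15.8822) (67.146, 17.745) (49.7145, 10.8339) (56.644, 0) (56.915, 0)]  |A|=151.5268
11. canonical 5-gon: [(69.5379, 15.8822) (67.146, 17.745) (49.7145, 10.8339) (56.644, 0) (56.915, 0)]
12. shoelace: 151.5268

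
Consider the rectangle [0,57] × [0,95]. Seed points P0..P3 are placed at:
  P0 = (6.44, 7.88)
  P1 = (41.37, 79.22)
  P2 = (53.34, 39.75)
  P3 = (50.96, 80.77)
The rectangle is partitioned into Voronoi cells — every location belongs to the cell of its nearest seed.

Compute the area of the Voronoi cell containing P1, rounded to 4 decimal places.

1. box [0,57]×[0,95]: [(0, 0) (57, 0) (57, 95) (0, 95)]
2. ⊥bis P1·P0 via (23.905,43.55): [(0, 55.2545) (57, 27.3458) (57, 95) (0, 95)]  |A|=3060.8907
3. ⊥bis P1·P2 via (47.355,59.485): [(0, 55.2545) (12.777, 48.9986) (57, 62.41) (57, 95) (0, 95)]  |A|=2285.5675
4. ⊥bis P1·P3 via (46.165,79.995): [(0, 55.2545) (12.777, 48.9986) (49.3807, 60.0993) (43.7398, 95) (0, 95)]  |A|=1930.0155
5. canonical 5-gon: [(0, 55.2545) (12.777, 48.9986) (49.3807, 60.0993) (43.7398, 95) (0, 95)]
6. shoelace: 1930.0155

Area of P1's cell: 1930.0155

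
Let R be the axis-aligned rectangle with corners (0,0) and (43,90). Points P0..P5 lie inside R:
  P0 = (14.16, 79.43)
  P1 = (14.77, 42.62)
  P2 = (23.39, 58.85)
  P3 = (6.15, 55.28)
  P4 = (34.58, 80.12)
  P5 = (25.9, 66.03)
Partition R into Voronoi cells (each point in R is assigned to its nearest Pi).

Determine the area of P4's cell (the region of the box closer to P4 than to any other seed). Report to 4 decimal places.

Area of P4's cell: 356.4527

1. box [0,43]×[0,90]: [(0, 0) (43, 0) (43, 90) (0, 90)]
2. ⊥bis P4·P0 via (24.37,79.775): [(27.0656, 0) (43, 0) (43, 90) (24.0245, 90)]  |A|=1570.9445
3. ⊥bis P4·P1 via (24.675,61.37): [(24.9977, 61.1995) (43, 51.6895) (43, 90) (24.0245, 90)]  |A|=618.0906
4. ⊥bis P4·P2 via (28.985,69.485): [(24.6405, 71.7706) (43, 62.1118) (43, 90) (24.0245, 90)]  |A|=428.9629
5. ⊥bis P4·P3 via (20.365,67.7): [(24.6405, 71.7706) (43, 62.1118) (43, 90) (24.0245, 90)]  |A|=428.9629
6. ⊥bis P4·P5 via (30.24,73.075): [(24.4764, 76.6256) (43, 65.2143) (43, 90) (24.0245, 90)]  |A|=356.4527
7. canonical 4-gon: [(24.4764, 76.6256) (43, 65.2143) (43, 90) (24.0245, 90)]
8. shoelace: 356.4527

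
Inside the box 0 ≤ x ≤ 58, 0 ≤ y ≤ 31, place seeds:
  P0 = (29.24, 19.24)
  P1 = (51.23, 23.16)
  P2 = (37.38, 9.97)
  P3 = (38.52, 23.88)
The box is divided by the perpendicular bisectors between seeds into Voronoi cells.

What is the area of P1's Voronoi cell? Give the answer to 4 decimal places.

1. box [0,58]×[0,31]: [(0, 0) (58, 0) (58, 31) (0, 31)]
2. ⊥bis P1·P0 via (40.235,21.2): [(44.0142, 0) (58, 0) (58, 31) (38.488, 31)]  |A|=519.216
3. ⊥bis P1·P2 via (44.305,16.565): [(40.3142, 20.7554) (58, 2.1847) (58, 31) (38.488, 31)]  |A|=354.7556
4. ⊥bis P1·P3 via (44.875,23.52): [(44.4711, 16.3906) (58, 2.1847) (58, 31) (45.2987, 31)]  |A|=287.6983
5. canonical 4-gon: [(44.4711, 16.3906) (58, 2.1847) (58, 31) (45.2987, 31)]
6. shoelace: 287.6983

Area of P1's cell: 287.6983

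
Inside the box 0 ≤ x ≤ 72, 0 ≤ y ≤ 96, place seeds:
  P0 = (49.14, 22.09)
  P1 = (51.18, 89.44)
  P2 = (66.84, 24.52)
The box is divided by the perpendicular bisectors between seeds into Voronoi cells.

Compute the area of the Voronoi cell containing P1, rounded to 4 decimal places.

Area of P1's cell: 2819.8165

1. box [0,72]×[0,96]: [(0, 0) (72, 0) (72, 96) (0, 96)]
2. ⊥bis P1·P0 via (50.16,55.765): [(0, 57.2843) (72, 55.1035) (72, 96) (0, 96)]  |A|=2866.0392
3. ⊥bis P1·P2 via (59.01,56.98): [(0, 57.2843) (53.5477, 55.6624) (72, 60.1134) (72, 96) (0, 96)]  |A|=2819.8165
4. canonical 5-gon: [(0, 57.2843) (53.5477, 55.6624) (72, 60.1134) (72, 96) (0, 96)]
5. shoelace: 2819.8165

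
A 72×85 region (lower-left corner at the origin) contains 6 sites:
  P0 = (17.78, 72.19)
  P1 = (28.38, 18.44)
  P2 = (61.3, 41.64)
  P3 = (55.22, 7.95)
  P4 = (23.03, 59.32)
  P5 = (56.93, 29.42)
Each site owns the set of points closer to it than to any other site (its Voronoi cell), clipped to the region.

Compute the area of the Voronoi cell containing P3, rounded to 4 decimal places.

1. box [0,72]×[0,85]: [(0, 0) (72, 0) (72, 85) (0, 85)]
2. ⊥bis P3·P0 via (36.5,40.07): [(0, 18.7973) (0, 0) (72, 0) (72, 60.7599)]  |A|=2864.0587
3. ⊥bis P3·P1 via (41.8,13.195): [(56.9654, 51.9975) (36.6429, 0) (72, 0) (72, 60.7599)]  |A|=1375.9912
4. ⊥bis P3·P2 via (58.26,24.795): [(47.1195, 26.8055) (36.6429, 0) (72, 0) (72, 22.3154)]  |A|=751.4913
5. ⊥bis P3·P4 via (39.125,33.635): [(47.1195, 26.8055) (36.6429, 0) (72, 0) (72, 22.3154)]  |A|=751.4913
6. ⊥bis P3·P5 via (56.075,18.685): [(44.3119, 19.6219) (36.6429, 0) (72, 0) (72, 17.4166)]  |A|=588.0034
7. canonical 4-gon: [(44.3119, 19.6219) (36.6429, 0) (72, 0) (72, 17.4166)]
8. shoelace: 588.0034

Area of P3's cell: 588.0034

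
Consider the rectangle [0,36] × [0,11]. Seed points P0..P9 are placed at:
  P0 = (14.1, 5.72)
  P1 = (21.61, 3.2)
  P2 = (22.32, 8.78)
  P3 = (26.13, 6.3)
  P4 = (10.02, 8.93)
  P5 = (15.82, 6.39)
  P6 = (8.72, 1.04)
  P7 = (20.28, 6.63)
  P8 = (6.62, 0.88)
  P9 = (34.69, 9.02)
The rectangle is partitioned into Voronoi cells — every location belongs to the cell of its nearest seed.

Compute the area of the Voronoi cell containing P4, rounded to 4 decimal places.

Area of P4's cell: 61.1209

1. box [0,36]×[0,11]: [(0, 0) (36, 0) (36, 11) (0, 11)]
2. ⊥bis P4·P0 via (12.06,7.325): [(0, 0) (6.2969, 0) (14.9514, 11) (0, 11)]  |A|=116.8657
3. ⊥bis P4·P1 via (15.815,6.065): [(0, 0) (6.2969, 0) (14.9514, 11) (0, 11)]  |A|=116.8657
4. ⊥bis P4·P2 via (16.17,8.855): [(0, 0) (6.2969, 0) (14.9514, 11) (0, 11)]  |A|=116.8657
5. ⊥bis P4·P3 via (18.075,7.615): [(0, 0) (6.2969, 0) (14.9514, 11) (0, 11)]  |A|=116.8657
6. ⊥bis P4·P5 via (12.92,7.66): [(0, 0) (6.2969, 0) (13.6688, 9.3698) (14.3827, 11) (0, 11)]  |A|=116.4022
7. ⊥bis P4·P6 via (9.37,4.985): [(0, 6.5289) (10.1215, 4.8612) (13.6688, 9.3698) (14.3827, 11) (0, 11)]  |A|=68.0559
8. ⊥bis P4·P7 via (15.15,7.78): [(0, 6.5289) (10.1215, 4.8612) (13.6688, 9.3698) (14.3827, 11) (0, 11)]  |A|=68.0559
9. ⊥bis P4·P8 via (8.32,4.905): [(0, 8.419) (7.3378, 5.3198) (10.1215, 4.8612) (13.6688, 9.3698) (14.3827, 11) (0, 11)]  |A|=61.1209
10. ⊥bis P4·P9 via (22.355,8.975): [(0, 8.419) (7.3378, 5.3198) (10.1215, 4.8612) (13.6688, 9.3698) (14.3827, 11) (0, 11)]  |A|=61.1209
11. canonical 6-gon: [(0, 8.419) (7.3378, 5.3198) (10.1215, 4.8612) (13.6688, 9.3698) (14.3827, 11) (0, 11)]
12. shoelace: 61.1209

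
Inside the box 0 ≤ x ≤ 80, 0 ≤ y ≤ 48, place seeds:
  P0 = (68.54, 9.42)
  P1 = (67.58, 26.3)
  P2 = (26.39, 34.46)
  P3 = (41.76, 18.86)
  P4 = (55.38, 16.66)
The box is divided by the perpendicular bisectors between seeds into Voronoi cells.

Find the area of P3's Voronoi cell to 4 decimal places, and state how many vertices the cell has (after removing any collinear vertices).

Area of P3's cell: 859.2337 (4 vertices)

1. box [0,80]×[0,48]: [(0, 0) (80, 0) (80, 48) (0, 48)]
2. ⊥bis P3·P0 via (55.15,14.14): [(0, 0) (50.1656, 0) (67.0857, 48) (0, 48)]  |A|=2814.0321
3. ⊥bis P3·P1 via (54.67,22.58): [(0, 0) (50.1656, 0) (56.224, 17.1869) (47.3453, 48) (0, 48)]  |A|=2509.8994
4. ⊥bis P3·P2 via (34.075,26.66): [(7.0161, 0) (50.1656, 0) (56.224, 17.1869) (49.2003, 41.5623)]  |A|=1030.8933
5. ⊥bis P3·P4 via (48.57,17.76): [(7.0161, 0) (45.7013, 0) (51.2601, 34.4139) (49.2003, 41.5623)]  |A|=859.2337
6. canonical 4-gon: [(7.0161, 0) (45.7013, 0) (51.2601, 34.4139) (49.2003, 41.5623)]
7. shoelace: 859.2337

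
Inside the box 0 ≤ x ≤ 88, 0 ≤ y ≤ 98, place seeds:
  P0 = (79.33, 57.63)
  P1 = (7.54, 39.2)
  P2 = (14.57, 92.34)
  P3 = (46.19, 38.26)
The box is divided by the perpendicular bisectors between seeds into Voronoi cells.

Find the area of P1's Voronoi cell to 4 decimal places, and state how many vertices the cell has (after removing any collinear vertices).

Area of P1's cell: 1747.7653 (4 vertices)

1. box [0,88]×[0,98]: [(0, 0) (88, 0) (88, 98) (0, 98)]
2. ⊥bis P1·P0 via (43.435,48.415): [(0, 0) (55.8641, 0) (30.7055, 98) (0, 98)]  |A|=4241.9122
3. ⊥bis P1·P2 via (11.055,65.77): [(0, 67.2325) (0, 0) (55.8641, 0) (39.9613, 61.9459)]  |A|=3073.6278
4. ⊥bis P1·P3 via (26.865,38.73): [(27.4698, 63.5984) (0, 67.2325) (0, 0) (25.9231, 0)]  |A|=1747.7653
5. canonical 4-gon: [(27.4698, 63.5984) (0, 67.2325) (0, 0) (25.9231, 0)]
6. shoelace: 1747.7653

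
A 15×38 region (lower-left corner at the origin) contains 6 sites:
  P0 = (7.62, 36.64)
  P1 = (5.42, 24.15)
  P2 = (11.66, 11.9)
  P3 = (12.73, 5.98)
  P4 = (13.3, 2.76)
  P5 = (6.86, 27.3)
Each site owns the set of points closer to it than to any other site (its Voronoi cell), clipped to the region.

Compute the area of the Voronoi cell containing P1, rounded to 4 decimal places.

Area of P1's cell: 114.1207

1. box [0,15]×[0,38]: [(0, 0) (15, 0) (15, 38) (0, 38)]
2. ⊥bis P1·P0 via (6.52,30.395): [(0, 31.5434) (0, 0) (15, 0) (15, 28.9013)]  |A|=453.3357
3. ⊥bis P1·P2 via (8.54,18.025): [(0, 31.5434) (0, 13.6748) (15, 21.3156) (15, 28.9013)]  |A|=190.9072
4. ⊥bis P1·P3 via (9.075,15.065): [(0, 31.5434) (0, 13.6748) (15, 21.3156) (15, 28.9013)]  |A|=190.9072
5. ⊥bis P1·P4 via (9.36,13.455): [(0, 31.5434) (0, 13.6748) (15, 21.3156) (15, 28.9013)]  |A|=190.9072
6. ⊥bis P1·P5 via (6.14,25.725): [(0, 28.5319) (0, 13.6748) (15, 21.3156) (15, 21.6747)]  |A|=114.1207
7. canonical 4-gon: [(0, 28.5319) (0, 13.6748) (15, 21.3156) (15, 21.6747)]
8. shoelace: 114.1207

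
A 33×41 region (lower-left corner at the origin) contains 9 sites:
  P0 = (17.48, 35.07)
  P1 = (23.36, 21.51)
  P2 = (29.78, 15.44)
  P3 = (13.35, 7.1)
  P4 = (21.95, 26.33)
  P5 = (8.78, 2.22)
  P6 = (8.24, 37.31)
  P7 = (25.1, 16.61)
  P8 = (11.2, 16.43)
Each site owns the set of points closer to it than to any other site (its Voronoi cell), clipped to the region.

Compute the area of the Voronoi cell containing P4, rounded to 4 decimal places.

Area of P4's cell: 162.1434

1. box [0,33]×[0,41]: [(0, 0) (33, 0) (33, 41) (0, 41)]
2. ⊥bis P4·P0 via (19.715,30.7): [(0, 20.6169) (0, 0) (33, 0) (33, 37.4945)]  |A|=958.8386
3. ⊥bis P4·P1 via (22.655,23.92): [(0, 20.6169) (0, 17.2927) (33, 26.9462) (33, 37.4945)]  |A|=228.8961
4. ⊥bis P4·P2 via (25.865,20.885): [(0, 20.6169) (0, 17.2927) (33, 26.9462) (33, 37.4945)]  |A|=228.8961
5. ⊥bis P4·P3 via (17.65,16.715): [(4.1636, 22.7464) (9.8894, 20.1857) (33, 26.9462) (33, 37.4945)]  |A|=201.0315
6. ⊥bis P4·P5 via (15.365,14.275): [(4.1636, 22.7464) (9.8894, 20.1857) (33, 26.9462) (33, 37.4945)]  |A|=201.0315
7. ⊥bis P4·P6 via (15.095,31.82): [(10.3705, 25.9208) (6.8618, 21.5397) (9.8894, 20.1857) (33, 26.9462) (33, 37.4945)]  |A|=193.0041
8. ⊥bis P4·P7 via (23.525,21.47): [(10.3705, 25.9208) (6.8618, 21.5397) (9.8894, 20.1857) (33, 26.9462) (33, 37.4945)]  |A|=193.0041
9. ⊥bis P4·P8 via (16.575,21.38): [(11.7456, 26.6241) (16.0226, 21.9798) (33, 26.9462) (33, 37.4945)]  |A|=162.1434
10. canonical 4-gon: [(11.7456, 26.6241) (16.0226, 21.9798) (33, 26.9462) (33, 37.4945)]
11. shoelace: 162.1434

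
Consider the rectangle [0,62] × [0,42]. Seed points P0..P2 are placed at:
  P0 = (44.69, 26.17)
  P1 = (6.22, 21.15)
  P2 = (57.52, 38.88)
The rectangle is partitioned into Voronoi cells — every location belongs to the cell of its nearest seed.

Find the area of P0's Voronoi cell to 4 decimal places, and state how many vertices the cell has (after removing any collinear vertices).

Area of P0's cell: 1312.7026 (5 vertices)

1. box [0,62]×[0,42]: [(0, 0) (62, 0) (62, 42) (0, 42)]
2. ⊥bis P0·P1 via (25.455,23.66): [(28.5424, 0) (62, 0) (62, 42) (23.0618, 42)]  |A|=1520.3115
3. ⊥bis P0·P2 via (51.105,32.525): [(28.5424, 0) (62, 0) (62, 21.5271) (41.7186, 42) (23.0618, 42)]  |A|=1312.7026
4. canonical 5-gon: [(28.5424, 0) (62, 0) (62, 21.5271) (41.7186, 42) (23.0618, 42)]
5. shoelace: 1312.7026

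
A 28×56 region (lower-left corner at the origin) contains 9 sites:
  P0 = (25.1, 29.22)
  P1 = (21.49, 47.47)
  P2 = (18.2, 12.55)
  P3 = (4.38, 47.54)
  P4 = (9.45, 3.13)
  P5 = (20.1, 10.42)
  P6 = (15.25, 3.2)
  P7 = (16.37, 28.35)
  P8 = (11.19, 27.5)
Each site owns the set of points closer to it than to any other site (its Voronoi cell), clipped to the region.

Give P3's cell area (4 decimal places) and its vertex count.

1. box [0,28]×[0,56]: [(0, 0) (28, 0) (28, 56) (0, 56)]
2. ⊥bis P3·P0 via (14.74,38.38): [(0, 21.709) (28, 53.3771) (28, 56) (0, 56)]  |A|=516.7944
3. ⊥bis P3·P1 via (12.935,47.505): [(0, 21.709) (12.8891, 36.2866) (12.9698, 56) (0, 56)]  |A|=348.829
4. ⊥bis P3·P2 via (11.29,30.045): [(0, 25.5858) (5.2671, 27.6661) (12.8891, 36.2866) (12.9698, 56) (0, 56)]  |A|=338.6192
5. ⊥bis P3·P4 via (6.915,25.335): [(0, 25.5858) (5.2671, 27.6661) (12.8891, 36.2866) (12.9698, 56) (0, 56)]  |A|=338.6192
6. ⊥bis P3·P5 via (12.24,28.98): [(0, 25.5858) (5.2671, 27.6661) (12.8891, 36.2866) (12.9698, 56) (0, 56)]  |A|=338.6192
7. ⊥bis P3·P6 via (9.815,25.37): [(0, 25.5858) (5.2671, 27.6661) (12.8891, 36.2866) (12.9698, 56) (0, 56)]  |A|=338.6192
8. ⊥bis P3·P7 via (10.375,37.945): [(0, 31.4627) (12.9023, 39.5241) (12.9698, 56) (0, 56)]  |A|=265.1389
9. ⊥bis P3·P8 via (7.785,37.52): [(0, 34.8745) (11.9721, 38.9428) (12.9023, 39.5241) (12.9698, 56) (0, 56)]  |A|=244.7155
10. canonical 5-gon: [(0, 34.8745) (11.9721, 38.9428) (12.9023, 39.5241) (12.9698, 56) (0, 56)]
11. shoelace: 244.7155

Area of P3's cell: 244.7155 (5 vertices)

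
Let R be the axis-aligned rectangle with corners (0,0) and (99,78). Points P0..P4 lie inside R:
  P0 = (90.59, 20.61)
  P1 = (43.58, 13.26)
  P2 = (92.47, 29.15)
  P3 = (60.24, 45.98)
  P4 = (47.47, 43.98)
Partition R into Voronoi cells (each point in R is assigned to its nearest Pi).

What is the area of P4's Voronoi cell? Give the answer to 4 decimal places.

1. box [0,99]×[0,78]: [(0, 0) (99, 0) (99, 78) (0, 78)]
2. ⊥bis P4·P0 via (69.03,32.295): [(0, 0) (51.5269, 0) (93.801, 78) (0, 78)]  |A|=5667.788
3. ⊥bis P4·P1 via (45.525,28.62): [(0, 34.3847) (65.6566, 26.0708) (93.801, 78) (0, 78)]  |A|=3867.3225
4. ⊥bis P4·P2 via (69.97,36.565): [(0, 34.3847) (65.6566, 26.0708) (67.838, 30.0956) (83.6251, 78) (0, 78)]  |A|=3623.5878
5. ⊥bis P4·P3 via (53.855,44.98): [(0, 34.3847) (56.6376, 27.2128) (48.6835, 78) (0, 78)]  |A|=2471.3819
6. canonical 4-gon: [(0, 34.3847) (56.6376, 27.2128) (48.6835, 78) (0, 78)]
7. shoelace: 2471.3819

Area of P4's cell: 2471.3819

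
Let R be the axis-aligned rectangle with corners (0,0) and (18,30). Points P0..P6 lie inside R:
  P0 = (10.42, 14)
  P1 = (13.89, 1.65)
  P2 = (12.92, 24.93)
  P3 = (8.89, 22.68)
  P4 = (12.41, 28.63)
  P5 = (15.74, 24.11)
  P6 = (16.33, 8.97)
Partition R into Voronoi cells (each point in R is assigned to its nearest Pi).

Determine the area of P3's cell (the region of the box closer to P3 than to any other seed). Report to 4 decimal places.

1. box [0,18]×[0,30]: [(0, 0) (18, 0) (18, 30) (0, 30)]
2. ⊥bis P3·P0 via (9.655,18.34): [(0, 16.6381) (18, 19.811) (18, 30) (0, 30)]  |A|=211.9582
3. ⊥bis P3·P1 via (11.39,12.165): [(0, 16.6381) (18, 19.811) (18, 30) (0, 30)]  |A|=211.9582
4. ⊥bis P3·P2 via (10.905,23.805): [(0, 16.6381) (13.5708, 19.0302) (7.4463, 30) (0, 30)]  |A|=131.5075
5. ⊥bis P3·P4 via (10.65,25.655): [(0, 16.6381) (13.5708, 19.0302) (9.4885, 26.3422) (3.3055, 30) (0, 30)]  |A|=123.9343
6. ⊥bis P3·P5 via (12.315,23.395): [(0, 16.6381) (13.2384, 18.9716) (13.0204, 20.0161) (9.4885, 26.3422) (3.3055, 30) (0, 30)]  |A|=123.7544
7. ⊥bis P3·P6 via (12.61,15.825): [(0, 16.6381) (13.2384, 18.9716) (13.0204, 20.0161) (9.4885, 26.3422) (3.3055, 30) (0, 30)]  |A|=123.7544
8. canonical 6-gon: [(0, 16.6381) (13.2384, 18.9716) (13.0204, 20.0161) (9.4885, 26.3422) (3.3055, 30) (0, 30)]
9. shoelace: 123.7544

Area of P3's cell: 123.7544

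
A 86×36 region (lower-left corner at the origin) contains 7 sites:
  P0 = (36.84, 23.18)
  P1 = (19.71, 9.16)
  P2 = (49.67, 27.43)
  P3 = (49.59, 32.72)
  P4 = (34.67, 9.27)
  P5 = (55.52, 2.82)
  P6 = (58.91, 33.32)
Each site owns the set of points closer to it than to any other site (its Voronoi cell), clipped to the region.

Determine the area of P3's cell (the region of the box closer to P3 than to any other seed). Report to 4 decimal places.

Area of P3's cell: 88.2345

1. box [0,86]×[0,36]: [(0, 0) (86, 0) (86, 36) (0, 36)]
2. ⊥bis P3·P0 via (43.215,27.95): [(64.1282, 0) (86, 0) (86, 36) (37.1917, 36)]  |A|=1272.2421
3. ⊥bis P3·P1 via (34.65,20.94): [(64.1282, 0) (86, 0) (86, 36) (37.1917, 36)]  |A|=1272.2421
4. ⊥bis P3·P2 via (49.63,30.075): [(41.7146, 29.9553) (86, 30.625) (86, 36) (37.1917, 36)]  |A|=266.5325
5. ⊥bis P3·P4 via (42.13,20.995): [(41.7146, 29.9553) (86, 30.625) (86, 36) (37.1917, 36)]  |A|=266.5325
6. ⊥bis P3·P5 via (52.555,17.77): [(41.7146, 29.9553) (86, 30.625) (86, 36) (37.1917, 36)]  |A|=266.5325
7. ⊥bis P3·P6 via (54.25,33.02): [(41.7146, 29.9553) (54.4349, 30.1477) (54.0582, 36) (37.1917, 36)]  |A|=88.2345
8. canonical 4-gon: [(41.7146, 29.9553) (54.4349, 30.1477) (54.0582, 36) (37.1917, 36)]
9. shoelace: 88.2345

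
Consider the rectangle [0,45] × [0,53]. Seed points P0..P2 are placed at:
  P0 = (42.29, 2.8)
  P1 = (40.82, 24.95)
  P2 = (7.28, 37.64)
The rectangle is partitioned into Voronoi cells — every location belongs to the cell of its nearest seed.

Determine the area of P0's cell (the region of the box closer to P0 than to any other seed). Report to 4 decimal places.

Area of P0's cell: 445.3439

1. box [0,45]×[0,53]: [(0, 0) (45, 0) (45, 53) (0, 53)]
2. ⊥bis P0·P1 via (41.555,13.875): [(0, 11.1172) (0, 0) (45, 0) (45, 14.1036)]  |A|=567.4681
3. ⊥bis P0·P2 via (24.785,20.22): [(16.8384, 12.2347) (4.6632, 0) (45, 0) (45, 14.1036)]  |A|=445.3439
4. canonical 4-gon: [(16.8384, 12.2347) (4.6632, 0) (45, 0) (45, 14.1036)]
5. shoelace: 445.3439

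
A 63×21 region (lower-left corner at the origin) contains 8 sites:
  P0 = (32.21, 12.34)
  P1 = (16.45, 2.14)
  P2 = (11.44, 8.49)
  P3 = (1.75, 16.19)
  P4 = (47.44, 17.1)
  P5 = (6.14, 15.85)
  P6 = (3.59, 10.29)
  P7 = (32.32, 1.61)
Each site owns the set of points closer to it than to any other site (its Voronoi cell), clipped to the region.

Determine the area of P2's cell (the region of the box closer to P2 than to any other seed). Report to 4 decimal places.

Area of P2's cell: 150.0480

1. box [0,63]×[0,21]: [(0, 0) (63, 0) (63, 21) (0, 21)]
2. ⊥bis P2·P0 via (21.825,10.415): [(0, 0) (23.7556, 0) (19.8629, 21) (0, 21)]  |A|=457.9941
3. ⊥bis P2·P1 via (13.945,5.315): [(0, 0) (7.2084, 0) (21.6443, 11.3896) (19.8629, 21) (0, 21)]  |A|=363.7615
4. ⊥bis P2·P3 via (6.595,12.34): [(0, 4.0406) (0, 0) (7.2084, 0) (21.6443, 11.3896) (19.8629, 21) (13.4765, 21)]  |A|=249.4844
5. ⊥bis P2·P4 via (29.44,12.795): [(0, 4.0406) (0, 0) (7.2084, 0) (21.6443, 11.3896) (19.8629, 21) (13.4765, 21)]  |A|=249.4844
6. ⊥bis P2·P5 via (8.79,12.17): [(3.343, 8.2476) (0, 4.0406) (0, 0) (7.2084, 0) (21.6443, 11.3896) (20.003, 20.2446)]  |A|=201.6306
7. ⊥bis P2·P6 via (7.515,9.39): [(8.0264, 11.6201) (5.3619, 0) (7.2084, 0) (21.6443, 11.3896) (20.003, 20.2446)]  |A|=150.048
8. ⊥bis P2·P7 via (21.88,5.05): [(8.0264, 11.6201) (5.3619, 0) (7.2084, 0) (21.6443, 11.3896) (20.003, 20.2446)]  |A|=150.048
9. canonical 5-gon: [(8.0264, 11.6201) (5.3619, 0) (7.2084, 0) (21.6443, 11.3896) (20.003, 20.2446)]
10. shoelace: 150.048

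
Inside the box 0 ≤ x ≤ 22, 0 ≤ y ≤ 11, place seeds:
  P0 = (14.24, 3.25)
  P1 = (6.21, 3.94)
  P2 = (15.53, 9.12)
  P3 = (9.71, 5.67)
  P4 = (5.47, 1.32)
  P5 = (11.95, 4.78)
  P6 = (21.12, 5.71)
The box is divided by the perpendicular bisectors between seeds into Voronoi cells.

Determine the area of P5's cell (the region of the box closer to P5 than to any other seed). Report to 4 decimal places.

Area of P5's cell: 17.7921

1. box [0,22]×[0,11]: [(0, 0) (22, 0) (22, 11) (0, 11)]
2. ⊥bis P5·P0 via (13.095,4.015): [(0, 0) (10.4125, 0) (17.7618, 11) (0, 11)]  |A|=154.9588
3. ⊥bis P5·P1 via (9.08,4.36): [(9.718, 0) (10.4125, 0) (17.7618, 11) (8.1083, 11)]  |A|=56.9139
4. ⊥bis P5·P2 via (13.74,6.95): [(9.718, 0) (10.4125, 0) (14.5884, 6.2502) (8.8302, 11) (8.1083, 11)]  |A|=35.7022
5. ⊥bis P5·P3 via (10.83,5.225): [(9.4585, 1.7733) (9.718, 0) (10.4125, 0) (14.5884, 6.2502) (12.0645, 8.3321)]  |A|=18.2888
6. ⊥bis P5·P4 via (8.71,3.05): [(9.4585, 1.7733) (9.4838, 1.6008) (10.3385, 0) (10.4125, 0) (14.5884, 6.2502) (12.0645, 8.3321)]  |A|=17.7921
7. ⊥bis P5·P6 via (16.535,5.245): [(9.4585, 1.7733) (9.4838, 1.6008) (10.3385, 0) (10.4125, 0) (14.5884, 6.2502) (12.0645, 8.3321)]  |A|=17.7921
8. canonical 6-gon: [(9.4585, 1.7733) (9.4838, 1.6008) (10.3385, 0) (10.4125, 0) (14.5884, 6.2502) (12.0645, 8.3321)]
9. shoelace: 17.7921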